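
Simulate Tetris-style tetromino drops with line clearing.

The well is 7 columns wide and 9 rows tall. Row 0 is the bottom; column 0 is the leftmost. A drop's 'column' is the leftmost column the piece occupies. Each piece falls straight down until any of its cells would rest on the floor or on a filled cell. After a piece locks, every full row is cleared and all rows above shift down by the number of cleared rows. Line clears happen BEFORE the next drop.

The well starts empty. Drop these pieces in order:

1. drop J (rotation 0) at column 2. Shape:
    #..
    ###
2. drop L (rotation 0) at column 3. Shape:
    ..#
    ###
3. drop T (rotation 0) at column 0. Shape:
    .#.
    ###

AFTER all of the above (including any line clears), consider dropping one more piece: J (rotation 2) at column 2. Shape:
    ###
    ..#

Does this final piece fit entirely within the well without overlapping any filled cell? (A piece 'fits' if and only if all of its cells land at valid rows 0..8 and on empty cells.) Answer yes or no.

Answer: yes

Derivation:
Drop 1: J rot0 at col 2 lands with bottom-row=0; cleared 0 line(s) (total 0); column heights now [0 0 2 1 1 0 0], max=2
Drop 2: L rot0 at col 3 lands with bottom-row=1; cleared 0 line(s) (total 0); column heights now [0 0 2 2 2 3 0], max=3
Drop 3: T rot0 at col 0 lands with bottom-row=2; cleared 0 line(s) (total 0); column heights now [3 4 3 2 2 3 0], max=4
Test piece J rot2 at col 2 (width 3): heights before test = [3 4 3 2 2 3 0]; fits = True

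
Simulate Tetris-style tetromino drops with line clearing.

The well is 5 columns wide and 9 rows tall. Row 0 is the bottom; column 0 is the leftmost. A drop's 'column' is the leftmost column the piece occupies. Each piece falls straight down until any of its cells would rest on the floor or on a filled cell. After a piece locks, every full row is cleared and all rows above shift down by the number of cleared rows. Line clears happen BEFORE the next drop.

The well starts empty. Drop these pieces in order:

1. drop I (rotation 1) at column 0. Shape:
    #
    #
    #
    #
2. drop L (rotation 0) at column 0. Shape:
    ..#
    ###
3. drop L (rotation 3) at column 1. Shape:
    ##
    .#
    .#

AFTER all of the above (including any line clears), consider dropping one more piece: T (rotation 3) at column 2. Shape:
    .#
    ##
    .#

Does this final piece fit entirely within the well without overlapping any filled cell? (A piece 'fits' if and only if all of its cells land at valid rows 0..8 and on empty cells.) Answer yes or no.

Answer: no

Derivation:
Drop 1: I rot1 at col 0 lands with bottom-row=0; cleared 0 line(s) (total 0); column heights now [4 0 0 0 0], max=4
Drop 2: L rot0 at col 0 lands with bottom-row=4; cleared 0 line(s) (total 0); column heights now [5 5 6 0 0], max=6
Drop 3: L rot3 at col 1 lands with bottom-row=6; cleared 0 line(s) (total 0); column heights now [5 9 9 0 0], max=9
Test piece T rot3 at col 2 (width 2): heights before test = [5 9 9 0 0]; fits = False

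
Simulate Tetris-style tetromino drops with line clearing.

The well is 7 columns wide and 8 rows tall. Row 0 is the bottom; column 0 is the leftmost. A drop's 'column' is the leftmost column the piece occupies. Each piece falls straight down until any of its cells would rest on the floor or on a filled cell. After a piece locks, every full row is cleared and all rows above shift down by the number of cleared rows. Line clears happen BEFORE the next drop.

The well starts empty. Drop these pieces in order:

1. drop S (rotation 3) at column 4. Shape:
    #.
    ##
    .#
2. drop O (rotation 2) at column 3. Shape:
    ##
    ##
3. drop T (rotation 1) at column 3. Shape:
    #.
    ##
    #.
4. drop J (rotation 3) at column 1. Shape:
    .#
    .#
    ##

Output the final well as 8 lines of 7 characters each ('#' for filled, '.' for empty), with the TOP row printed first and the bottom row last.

Answer: ...#...
...##..
...#...
...##..
...##..
..#.#..
..#.##.
.##..#.

Derivation:
Drop 1: S rot3 at col 4 lands with bottom-row=0; cleared 0 line(s) (total 0); column heights now [0 0 0 0 3 2 0], max=3
Drop 2: O rot2 at col 3 lands with bottom-row=3; cleared 0 line(s) (total 0); column heights now [0 0 0 5 5 2 0], max=5
Drop 3: T rot1 at col 3 lands with bottom-row=5; cleared 0 line(s) (total 0); column heights now [0 0 0 8 7 2 0], max=8
Drop 4: J rot3 at col 1 lands with bottom-row=0; cleared 0 line(s) (total 0); column heights now [0 1 3 8 7 2 0], max=8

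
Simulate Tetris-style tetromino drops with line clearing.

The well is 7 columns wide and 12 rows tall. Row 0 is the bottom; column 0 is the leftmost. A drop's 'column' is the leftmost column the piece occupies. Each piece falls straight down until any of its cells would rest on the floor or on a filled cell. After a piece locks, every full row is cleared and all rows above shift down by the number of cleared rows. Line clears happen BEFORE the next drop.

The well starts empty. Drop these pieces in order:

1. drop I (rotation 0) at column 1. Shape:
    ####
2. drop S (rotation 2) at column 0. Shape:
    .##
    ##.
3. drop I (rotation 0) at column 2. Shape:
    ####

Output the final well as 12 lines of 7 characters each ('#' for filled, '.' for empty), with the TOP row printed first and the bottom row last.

Drop 1: I rot0 at col 1 lands with bottom-row=0; cleared 0 line(s) (total 0); column heights now [0 1 1 1 1 0 0], max=1
Drop 2: S rot2 at col 0 lands with bottom-row=1; cleared 0 line(s) (total 0); column heights now [2 3 3 1 1 0 0], max=3
Drop 3: I rot0 at col 2 lands with bottom-row=3; cleared 0 line(s) (total 0); column heights now [2 3 4 4 4 4 0], max=4

Answer: .......
.......
.......
.......
.......
.......
.......
.......
..####.
.##....
##.....
.####..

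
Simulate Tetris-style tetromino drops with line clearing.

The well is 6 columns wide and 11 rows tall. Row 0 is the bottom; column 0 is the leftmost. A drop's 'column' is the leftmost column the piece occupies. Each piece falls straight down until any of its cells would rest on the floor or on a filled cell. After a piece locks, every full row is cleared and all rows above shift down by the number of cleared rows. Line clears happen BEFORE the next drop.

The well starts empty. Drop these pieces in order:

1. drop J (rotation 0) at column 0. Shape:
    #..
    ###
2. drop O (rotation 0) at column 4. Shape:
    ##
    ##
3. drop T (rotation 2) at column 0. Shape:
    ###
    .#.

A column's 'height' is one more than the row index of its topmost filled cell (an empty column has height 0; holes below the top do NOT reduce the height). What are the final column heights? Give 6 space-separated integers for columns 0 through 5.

Drop 1: J rot0 at col 0 lands with bottom-row=0; cleared 0 line(s) (total 0); column heights now [2 1 1 0 0 0], max=2
Drop 2: O rot0 at col 4 lands with bottom-row=0; cleared 0 line(s) (total 0); column heights now [2 1 1 0 2 2], max=2
Drop 3: T rot2 at col 0 lands with bottom-row=1; cleared 0 line(s) (total 0); column heights now [3 3 3 0 2 2], max=3

Answer: 3 3 3 0 2 2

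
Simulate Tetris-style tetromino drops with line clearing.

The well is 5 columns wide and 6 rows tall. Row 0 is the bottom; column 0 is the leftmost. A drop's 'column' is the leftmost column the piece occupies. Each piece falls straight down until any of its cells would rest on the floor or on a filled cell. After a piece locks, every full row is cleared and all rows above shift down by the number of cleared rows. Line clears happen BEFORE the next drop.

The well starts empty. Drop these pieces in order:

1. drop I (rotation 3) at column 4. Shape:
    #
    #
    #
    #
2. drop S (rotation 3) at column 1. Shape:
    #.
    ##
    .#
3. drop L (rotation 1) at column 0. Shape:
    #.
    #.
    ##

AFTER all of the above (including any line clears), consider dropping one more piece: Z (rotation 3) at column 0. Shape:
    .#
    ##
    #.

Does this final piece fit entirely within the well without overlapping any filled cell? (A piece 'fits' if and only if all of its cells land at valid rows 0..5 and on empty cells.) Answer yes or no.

Answer: no

Derivation:
Drop 1: I rot3 at col 4 lands with bottom-row=0; cleared 0 line(s) (total 0); column heights now [0 0 0 0 4], max=4
Drop 2: S rot3 at col 1 lands with bottom-row=0; cleared 0 line(s) (total 0); column heights now [0 3 2 0 4], max=4
Drop 3: L rot1 at col 0 lands with bottom-row=3; cleared 0 line(s) (total 0); column heights now [6 4 2 0 4], max=6
Test piece Z rot3 at col 0 (width 2): heights before test = [6 4 2 0 4]; fits = False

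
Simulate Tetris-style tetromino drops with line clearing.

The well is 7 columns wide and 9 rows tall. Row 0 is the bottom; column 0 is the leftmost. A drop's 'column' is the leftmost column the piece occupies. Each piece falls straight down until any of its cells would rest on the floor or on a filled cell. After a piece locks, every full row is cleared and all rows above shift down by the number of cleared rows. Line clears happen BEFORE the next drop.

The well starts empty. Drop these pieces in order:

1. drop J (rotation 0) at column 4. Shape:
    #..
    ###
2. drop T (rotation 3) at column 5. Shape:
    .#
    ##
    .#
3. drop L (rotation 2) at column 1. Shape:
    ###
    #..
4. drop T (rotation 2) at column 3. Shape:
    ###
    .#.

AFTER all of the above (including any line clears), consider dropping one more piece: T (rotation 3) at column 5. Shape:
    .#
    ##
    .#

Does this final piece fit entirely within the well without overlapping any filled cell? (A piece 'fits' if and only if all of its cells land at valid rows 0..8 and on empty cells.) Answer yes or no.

Drop 1: J rot0 at col 4 lands with bottom-row=0; cleared 0 line(s) (total 0); column heights now [0 0 0 0 2 1 1], max=2
Drop 2: T rot3 at col 5 lands with bottom-row=1; cleared 0 line(s) (total 0); column heights now [0 0 0 0 2 3 4], max=4
Drop 3: L rot2 at col 1 lands with bottom-row=0; cleared 0 line(s) (total 0); column heights now [0 2 2 2 2 3 4], max=4
Drop 4: T rot2 at col 3 lands with bottom-row=2; cleared 0 line(s) (total 0); column heights now [0 2 2 4 4 4 4], max=4
Test piece T rot3 at col 5 (width 2): heights before test = [0 2 2 4 4 4 4]; fits = True

Answer: yes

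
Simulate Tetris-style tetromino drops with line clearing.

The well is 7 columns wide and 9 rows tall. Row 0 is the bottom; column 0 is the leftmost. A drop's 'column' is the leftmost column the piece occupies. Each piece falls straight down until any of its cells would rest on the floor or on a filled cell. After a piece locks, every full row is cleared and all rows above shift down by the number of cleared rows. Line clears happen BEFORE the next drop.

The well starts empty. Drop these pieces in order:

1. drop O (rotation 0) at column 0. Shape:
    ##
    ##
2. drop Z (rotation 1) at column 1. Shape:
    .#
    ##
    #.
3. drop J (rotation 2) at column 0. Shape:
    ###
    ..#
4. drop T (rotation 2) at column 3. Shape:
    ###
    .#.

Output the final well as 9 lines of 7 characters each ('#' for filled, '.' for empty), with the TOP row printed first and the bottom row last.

Answer: .......
.......
###....
..#....
..#....
.##....
.#.....
##.###.
##..#..

Derivation:
Drop 1: O rot0 at col 0 lands with bottom-row=0; cleared 0 line(s) (total 0); column heights now [2 2 0 0 0 0 0], max=2
Drop 2: Z rot1 at col 1 lands with bottom-row=2; cleared 0 line(s) (total 0); column heights now [2 4 5 0 0 0 0], max=5
Drop 3: J rot2 at col 0 lands with bottom-row=5; cleared 0 line(s) (total 0); column heights now [7 7 7 0 0 0 0], max=7
Drop 4: T rot2 at col 3 lands with bottom-row=0; cleared 0 line(s) (total 0); column heights now [7 7 7 2 2 2 0], max=7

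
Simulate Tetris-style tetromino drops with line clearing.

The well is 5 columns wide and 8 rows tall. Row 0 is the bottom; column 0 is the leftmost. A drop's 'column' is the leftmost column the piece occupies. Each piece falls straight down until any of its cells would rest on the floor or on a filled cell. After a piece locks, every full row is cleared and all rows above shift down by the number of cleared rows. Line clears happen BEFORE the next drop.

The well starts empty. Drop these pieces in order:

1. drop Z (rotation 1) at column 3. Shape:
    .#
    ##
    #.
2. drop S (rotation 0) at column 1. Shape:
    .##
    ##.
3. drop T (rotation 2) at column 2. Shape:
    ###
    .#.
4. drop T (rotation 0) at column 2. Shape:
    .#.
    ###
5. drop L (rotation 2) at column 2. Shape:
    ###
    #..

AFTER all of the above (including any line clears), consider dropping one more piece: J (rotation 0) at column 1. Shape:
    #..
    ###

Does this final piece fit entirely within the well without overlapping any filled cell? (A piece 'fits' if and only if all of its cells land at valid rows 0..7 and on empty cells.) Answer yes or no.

Drop 1: Z rot1 at col 3 lands with bottom-row=0; cleared 0 line(s) (total 0); column heights now [0 0 0 2 3], max=3
Drop 2: S rot0 at col 1 lands with bottom-row=1; cleared 0 line(s) (total 0); column heights now [0 2 3 3 3], max=3
Drop 3: T rot2 at col 2 lands with bottom-row=3; cleared 0 line(s) (total 0); column heights now [0 2 5 5 5], max=5
Drop 4: T rot0 at col 2 lands with bottom-row=5; cleared 0 line(s) (total 0); column heights now [0 2 6 7 6], max=7
Drop 5: L rot2 at col 2 lands with bottom-row=6; cleared 0 line(s) (total 0); column heights now [0 2 8 8 8], max=8
Test piece J rot0 at col 1 (width 3): heights before test = [0 2 8 8 8]; fits = False

Answer: no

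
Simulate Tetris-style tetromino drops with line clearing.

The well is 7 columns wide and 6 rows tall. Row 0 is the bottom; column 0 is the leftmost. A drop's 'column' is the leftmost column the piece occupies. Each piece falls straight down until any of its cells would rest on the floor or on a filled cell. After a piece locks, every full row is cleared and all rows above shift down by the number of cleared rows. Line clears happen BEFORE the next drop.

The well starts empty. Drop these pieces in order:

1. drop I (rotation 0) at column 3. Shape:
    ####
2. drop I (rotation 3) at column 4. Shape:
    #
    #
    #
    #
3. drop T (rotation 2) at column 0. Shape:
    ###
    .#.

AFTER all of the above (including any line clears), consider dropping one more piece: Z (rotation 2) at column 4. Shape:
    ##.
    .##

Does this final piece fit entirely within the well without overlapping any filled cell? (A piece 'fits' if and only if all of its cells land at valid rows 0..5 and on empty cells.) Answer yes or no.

Answer: yes

Derivation:
Drop 1: I rot0 at col 3 lands with bottom-row=0; cleared 0 line(s) (total 0); column heights now [0 0 0 1 1 1 1], max=1
Drop 2: I rot3 at col 4 lands with bottom-row=1; cleared 0 line(s) (total 0); column heights now [0 0 0 1 5 1 1], max=5
Drop 3: T rot2 at col 0 lands with bottom-row=0; cleared 0 line(s) (total 0); column heights now [2 2 2 1 5 1 1], max=5
Test piece Z rot2 at col 4 (width 3): heights before test = [2 2 2 1 5 1 1]; fits = True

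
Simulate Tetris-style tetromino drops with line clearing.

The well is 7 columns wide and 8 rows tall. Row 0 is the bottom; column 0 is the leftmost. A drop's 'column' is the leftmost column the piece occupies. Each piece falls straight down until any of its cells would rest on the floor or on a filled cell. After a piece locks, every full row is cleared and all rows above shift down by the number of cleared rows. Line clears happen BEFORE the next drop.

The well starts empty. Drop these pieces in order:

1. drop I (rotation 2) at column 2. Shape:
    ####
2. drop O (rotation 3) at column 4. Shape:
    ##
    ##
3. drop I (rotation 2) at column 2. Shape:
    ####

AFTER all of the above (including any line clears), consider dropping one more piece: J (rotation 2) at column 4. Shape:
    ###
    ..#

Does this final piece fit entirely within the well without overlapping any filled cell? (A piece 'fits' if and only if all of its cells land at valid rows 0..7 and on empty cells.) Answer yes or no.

Answer: yes

Derivation:
Drop 1: I rot2 at col 2 lands with bottom-row=0; cleared 0 line(s) (total 0); column heights now [0 0 1 1 1 1 0], max=1
Drop 2: O rot3 at col 4 lands with bottom-row=1; cleared 0 line(s) (total 0); column heights now [0 0 1 1 3 3 0], max=3
Drop 3: I rot2 at col 2 lands with bottom-row=3; cleared 0 line(s) (total 0); column heights now [0 0 4 4 4 4 0], max=4
Test piece J rot2 at col 4 (width 3): heights before test = [0 0 4 4 4 4 0]; fits = True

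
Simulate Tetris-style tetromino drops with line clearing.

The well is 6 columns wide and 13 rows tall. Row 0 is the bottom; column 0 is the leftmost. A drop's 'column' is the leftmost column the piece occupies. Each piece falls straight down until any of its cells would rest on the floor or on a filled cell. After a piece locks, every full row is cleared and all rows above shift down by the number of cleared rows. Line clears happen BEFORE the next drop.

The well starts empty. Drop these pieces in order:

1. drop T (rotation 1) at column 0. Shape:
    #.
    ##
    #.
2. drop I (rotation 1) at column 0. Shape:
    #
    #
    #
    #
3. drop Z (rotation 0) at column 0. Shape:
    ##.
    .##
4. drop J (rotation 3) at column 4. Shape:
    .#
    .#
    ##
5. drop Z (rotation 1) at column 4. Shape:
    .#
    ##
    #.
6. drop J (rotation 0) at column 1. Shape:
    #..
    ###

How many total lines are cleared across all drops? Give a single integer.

Answer: 0

Derivation:
Drop 1: T rot1 at col 0 lands with bottom-row=0; cleared 0 line(s) (total 0); column heights now [3 2 0 0 0 0], max=3
Drop 2: I rot1 at col 0 lands with bottom-row=3; cleared 0 line(s) (total 0); column heights now [7 2 0 0 0 0], max=7
Drop 3: Z rot0 at col 0 lands with bottom-row=6; cleared 0 line(s) (total 0); column heights now [8 8 7 0 0 0], max=8
Drop 4: J rot3 at col 4 lands with bottom-row=0; cleared 0 line(s) (total 0); column heights now [8 8 7 0 1 3], max=8
Drop 5: Z rot1 at col 4 lands with bottom-row=2; cleared 0 line(s) (total 0); column heights now [8 8 7 0 4 5], max=8
Drop 6: J rot0 at col 1 lands with bottom-row=8; cleared 0 line(s) (total 0); column heights now [8 10 9 9 4 5], max=10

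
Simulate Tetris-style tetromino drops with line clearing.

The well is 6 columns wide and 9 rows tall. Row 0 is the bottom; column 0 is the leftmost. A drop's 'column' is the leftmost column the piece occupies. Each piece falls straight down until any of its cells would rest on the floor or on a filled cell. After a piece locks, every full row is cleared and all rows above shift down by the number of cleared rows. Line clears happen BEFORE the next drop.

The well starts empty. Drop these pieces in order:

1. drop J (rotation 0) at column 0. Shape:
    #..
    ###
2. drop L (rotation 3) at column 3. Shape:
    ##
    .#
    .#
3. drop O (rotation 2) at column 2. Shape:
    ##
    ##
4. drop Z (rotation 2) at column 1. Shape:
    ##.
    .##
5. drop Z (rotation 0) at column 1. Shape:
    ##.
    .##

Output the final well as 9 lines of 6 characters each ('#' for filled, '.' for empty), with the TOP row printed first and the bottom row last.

Answer: .##...
..##..
.##...
..##..
..##..
..##..
...##.
#...#.
###.#.

Derivation:
Drop 1: J rot0 at col 0 lands with bottom-row=0; cleared 0 line(s) (total 0); column heights now [2 1 1 0 0 0], max=2
Drop 2: L rot3 at col 3 lands with bottom-row=0; cleared 0 line(s) (total 0); column heights now [2 1 1 3 3 0], max=3
Drop 3: O rot2 at col 2 lands with bottom-row=3; cleared 0 line(s) (total 0); column heights now [2 1 5 5 3 0], max=5
Drop 4: Z rot2 at col 1 lands with bottom-row=5; cleared 0 line(s) (total 0); column heights now [2 7 7 6 3 0], max=7
Drop 5: Z rot0 at col 1 lands with bottom-row=7; cleared 0 line(s) (total 0); column heights now [2 9 9 8 3 0], max=9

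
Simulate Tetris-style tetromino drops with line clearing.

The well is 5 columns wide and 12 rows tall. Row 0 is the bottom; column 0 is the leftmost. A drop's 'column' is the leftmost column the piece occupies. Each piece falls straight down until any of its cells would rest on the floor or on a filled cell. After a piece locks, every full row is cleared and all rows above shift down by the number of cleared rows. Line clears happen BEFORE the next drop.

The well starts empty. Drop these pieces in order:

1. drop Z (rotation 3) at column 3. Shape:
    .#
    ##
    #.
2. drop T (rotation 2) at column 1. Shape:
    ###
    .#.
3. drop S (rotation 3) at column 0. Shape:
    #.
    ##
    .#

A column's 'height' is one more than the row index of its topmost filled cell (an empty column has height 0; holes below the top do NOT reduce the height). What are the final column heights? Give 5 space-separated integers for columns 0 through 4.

Answer: 6 5 3 3 3

Derivation:
Drop 1: Z rot3 at col 3 lands with bottom-row=0; cleared 0 line(s) (total 0); column heights now [0 0 0 2 3], max=3
Drop 2: T rot2 at col 1 lands with bottom-row=1; cleared 0 line(s) (total 0); column heights now [0 3 3 3 3], max=3
Drop 3: S rot3 at col 0 lands with bottom-row=3; cleared 0 line(s) (total 0); column heights now [6 5 3 3 3], max=6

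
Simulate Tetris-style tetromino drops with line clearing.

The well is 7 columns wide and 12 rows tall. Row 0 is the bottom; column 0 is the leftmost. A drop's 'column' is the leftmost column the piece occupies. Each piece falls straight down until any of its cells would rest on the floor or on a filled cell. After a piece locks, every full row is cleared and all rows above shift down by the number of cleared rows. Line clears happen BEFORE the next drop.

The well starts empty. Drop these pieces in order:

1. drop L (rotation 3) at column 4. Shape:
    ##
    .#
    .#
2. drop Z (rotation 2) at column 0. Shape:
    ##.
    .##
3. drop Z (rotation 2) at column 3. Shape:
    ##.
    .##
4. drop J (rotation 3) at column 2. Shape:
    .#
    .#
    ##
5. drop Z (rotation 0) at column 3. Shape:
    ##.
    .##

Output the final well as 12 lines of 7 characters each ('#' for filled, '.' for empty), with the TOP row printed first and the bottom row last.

Drop 1: L rot3 at col 4 lands with bottom-row=0; cleared 0 line(s) (total 0); column heights now [0 0 0 0 3 3 0], max=3
Drop 2: Z rot2 at col 0 lands with bottom-row=0; cleared 0 line(s) (total 0); column heights now [2 2 1 0 3 3 0], max=3
Drop 3: Z rot2 at col 3 lands with bottom-row=3; cleared 0 line(s) (total 0); column heights now [2 2 1 5 5 4 0], max=5
Drop 4: J rot3 at col 2 lands with bottom-row=5; cleared 0 line(s) (total 0); column heights now [2 2 6 8 5 4 0], max=8
Drop 5: Z rot0 at col 3 lands with bottom-row=7; cleared 0 line(s) (total 0); column heights now [2 2 6 9 9 8 0], max=9

Answer: .......
.......
.......
...##..
...###.
...#...
..##...
...##..
....##.
....##.
##...#.
.##..#.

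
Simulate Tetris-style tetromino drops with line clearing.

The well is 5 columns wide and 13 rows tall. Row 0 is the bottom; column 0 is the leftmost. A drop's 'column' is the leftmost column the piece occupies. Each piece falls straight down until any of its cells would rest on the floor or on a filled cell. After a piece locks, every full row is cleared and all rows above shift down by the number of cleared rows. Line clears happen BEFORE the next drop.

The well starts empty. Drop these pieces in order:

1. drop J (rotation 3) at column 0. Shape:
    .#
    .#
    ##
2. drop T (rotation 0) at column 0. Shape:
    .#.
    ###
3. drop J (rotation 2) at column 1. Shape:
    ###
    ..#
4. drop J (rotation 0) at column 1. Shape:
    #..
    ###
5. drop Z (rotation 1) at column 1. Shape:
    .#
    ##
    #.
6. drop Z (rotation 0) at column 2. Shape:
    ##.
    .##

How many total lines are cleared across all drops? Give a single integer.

Drop 1: J rot3 at col 0 lands with bottom-row=0; cleared 0 line(s) (total 0); column heights now [1 3 0 0 0], max=3
Drop 2: T rot0 at col 0 lands with bottom-row=3; cleared 0 line(s) (total 0); column heights now [4 5 4 0 0], max=5
Drop 3: J rot2 at col 1 lands with bottom-row=4; cleared 0 line(s) (total 0); column heights now [4 6 6 6 0], max=6
Drop 4: J rot0 at col 1 lands with bottom-row=6; cleared 0 line(s) (total 0); column heights now [4 8 7 7 0], max=8
Drop 5: Z rot1 at col 1 lands with bottom-row=8; cleared 0 line(s) (total 0); column heights now [4 10 11 7 0], max=11
Drop 6: Z rot0 at col 2 lands with bottom-row=10; cleared 0 line(s) (total 0); column heights now [4 10 12 12 11], max=12

Answer: 0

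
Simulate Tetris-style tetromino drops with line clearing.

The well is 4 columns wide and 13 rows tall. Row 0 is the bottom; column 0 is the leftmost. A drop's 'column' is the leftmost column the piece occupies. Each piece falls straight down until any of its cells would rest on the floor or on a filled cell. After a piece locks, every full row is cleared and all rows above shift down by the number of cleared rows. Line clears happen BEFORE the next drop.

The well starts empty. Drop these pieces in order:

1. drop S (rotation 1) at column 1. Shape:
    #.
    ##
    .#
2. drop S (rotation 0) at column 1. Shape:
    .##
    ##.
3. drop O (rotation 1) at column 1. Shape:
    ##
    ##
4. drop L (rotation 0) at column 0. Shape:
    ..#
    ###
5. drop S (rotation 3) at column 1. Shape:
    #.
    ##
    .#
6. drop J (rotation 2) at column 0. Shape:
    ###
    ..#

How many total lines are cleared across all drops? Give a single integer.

Answer: 0

Derivation:
Drop 1: S rot1 at col 1 lands with bottom-row=0; cleared 0 line(s) (total 0); column heights now [0 3 2 0], max=3
Drop 2: S rot0 at col 1 lands with bottom-row=3; cleared 0 line(s) (total 0); column heights now [0 4 5 5], max=5
Drop 3: O rot1 at col 1 lands with bottom-row=5; cleared 0 line(s) (total 0); column heights now [0 7 7 5], max=7
Drop 4: L rot0 at col 0 lands with bottom-row=7; cleared 0 line(s) (total 0); column heights now [8 8 9 5], max=9
Drop 5: S rot3 at col 1 lands with bottom-row=9; cleared 0 line(s) (total 0); column heights now [8 12 11 5], max=12
Drop 6: J rot2 at col 0 lands with bottom-row=11; cleared 0 line(s) (total 0); column heights now [13 13 13 5], max=13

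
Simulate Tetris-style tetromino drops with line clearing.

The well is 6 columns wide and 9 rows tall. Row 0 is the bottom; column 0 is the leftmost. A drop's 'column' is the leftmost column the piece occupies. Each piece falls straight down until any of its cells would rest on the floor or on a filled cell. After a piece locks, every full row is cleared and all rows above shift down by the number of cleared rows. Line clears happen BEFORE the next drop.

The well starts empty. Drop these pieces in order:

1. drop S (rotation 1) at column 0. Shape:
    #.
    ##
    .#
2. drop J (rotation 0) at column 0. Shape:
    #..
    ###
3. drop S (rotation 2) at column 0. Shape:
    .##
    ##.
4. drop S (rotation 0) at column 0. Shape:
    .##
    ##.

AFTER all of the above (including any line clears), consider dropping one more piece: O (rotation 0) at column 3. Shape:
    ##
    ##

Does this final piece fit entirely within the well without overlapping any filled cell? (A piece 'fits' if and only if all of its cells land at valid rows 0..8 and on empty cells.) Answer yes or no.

Drop 1: S rot1 at col 0 lands with bottom-row=0; cleared 0 line(s) (total 0); column heights now [3 2 0 0 0 0], max=3
Drop 2: J rot0 at col 0 lands with bottom-row=3; cleared 0 line(s) (total 0); column heights now [5 4 4 0 0 0], max=5
Drop 3: S rot2 at col 0 lands with bottom-row=5; cleared 0 line(s) (total 0); column heights now [6 7 7 0 0 0], max=7
Drop 4: S rot0 at col 0 lands with bottom-row=7; cleared 0 line(s) (total 0); column heights now [8 9 9 0 0 0], max=9
Test piece O rot0 at col 3 (width 2): heights before test = [8 9 9 0 0 0]; fits = True

Answer: yes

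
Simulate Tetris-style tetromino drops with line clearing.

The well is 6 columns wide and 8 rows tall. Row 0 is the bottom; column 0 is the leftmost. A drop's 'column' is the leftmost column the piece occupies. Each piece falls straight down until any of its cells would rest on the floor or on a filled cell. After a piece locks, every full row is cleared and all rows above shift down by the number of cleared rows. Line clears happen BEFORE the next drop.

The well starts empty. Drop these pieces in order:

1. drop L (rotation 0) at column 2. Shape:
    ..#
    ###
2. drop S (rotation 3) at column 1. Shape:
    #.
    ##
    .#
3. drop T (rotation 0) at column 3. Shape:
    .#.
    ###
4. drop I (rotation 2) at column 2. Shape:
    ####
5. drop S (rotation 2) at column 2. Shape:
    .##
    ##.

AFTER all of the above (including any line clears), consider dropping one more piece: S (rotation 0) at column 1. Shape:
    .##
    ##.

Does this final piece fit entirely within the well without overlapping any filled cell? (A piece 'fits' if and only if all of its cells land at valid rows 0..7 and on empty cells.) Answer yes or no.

Drop 1: L rot0 at col 2 lands with bottom-row=0; cleared 0 line(s) (total 0); column heights now [0 0 1 1 2 0], max=2
Drop 2: S rot3 at col 1 lands with bottom-row=1; cleared 0 line(s) (total 0); column heights now [0 4 3 1 2 0], max=4
Drop 3: T rot0 at col 3 lands with bottom-row=2; cleared 0 line(s) (total 0); column heights now [0 4 3 3 4 3], max=4
Drop 4: I rot2 at col 2 lands with bottom-row=4; cleared 0 line(s) (total 0); column heights now [0 4 5 5 5 5], max=5
Drop 5: S rot2 at col 2 lands with bottom-row=5; cleared 0 line(s) (total 0); column heights now [0 4 6 7 7 5], max=7
Test piece S rot0 at col 1 (width 3): heights before test = [0 4 6 7 7 5]; fits = True

Answer: yes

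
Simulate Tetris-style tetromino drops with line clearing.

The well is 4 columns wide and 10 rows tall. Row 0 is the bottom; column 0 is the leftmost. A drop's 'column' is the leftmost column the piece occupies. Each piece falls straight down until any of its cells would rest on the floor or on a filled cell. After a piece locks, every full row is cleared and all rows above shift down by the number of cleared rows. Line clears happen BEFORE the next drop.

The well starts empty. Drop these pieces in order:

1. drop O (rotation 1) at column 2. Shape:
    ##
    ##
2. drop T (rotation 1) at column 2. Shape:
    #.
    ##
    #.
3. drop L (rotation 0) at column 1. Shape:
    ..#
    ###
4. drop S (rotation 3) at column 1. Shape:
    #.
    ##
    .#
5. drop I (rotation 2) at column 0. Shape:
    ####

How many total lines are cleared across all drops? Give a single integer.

Answer: 1

Derivation:
Drop 1: O rot1 at col 2 lands with bottom-row=0; cleared 0 line(s) (total 0); column heights now [0 0 2 2], max=2
Drop 2: T rot1 at col 2 lands with bottom-row=2; cleared 0 line(s) (total 0); column heights now [0 0 5 4], max=5
Drop 3: L rot0 at col 1 lands with bottom-row=5; cleared 0 line(s) (total 0); column heights now [0 6 6 7], max=7
Drop 4: S rot3 at col 1 lands with bottom-row=6; cleared 0 line(s) (total 0); column heights now [0 9 8 7], max=9
Drop 5: I rot2 at col 0 lands with bottom-row=9; cleared 1 line(s) (total 1); column heights now [0 9 8 7], max=9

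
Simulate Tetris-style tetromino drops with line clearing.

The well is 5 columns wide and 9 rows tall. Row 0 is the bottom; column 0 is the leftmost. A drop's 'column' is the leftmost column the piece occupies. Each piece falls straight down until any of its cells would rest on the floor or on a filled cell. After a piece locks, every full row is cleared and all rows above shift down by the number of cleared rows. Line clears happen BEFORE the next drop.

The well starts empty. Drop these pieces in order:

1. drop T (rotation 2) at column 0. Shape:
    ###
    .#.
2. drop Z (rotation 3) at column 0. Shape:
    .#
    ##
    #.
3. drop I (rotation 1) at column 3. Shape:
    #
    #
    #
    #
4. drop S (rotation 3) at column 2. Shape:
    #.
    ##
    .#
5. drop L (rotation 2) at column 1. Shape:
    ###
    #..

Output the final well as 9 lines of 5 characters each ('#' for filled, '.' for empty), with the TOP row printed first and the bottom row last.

Answer: .....
.###.
.##..
..##.
.#.#.
##.#.
#..#.
####.
.#.#.

Derivation:
Drop 1: T rot2 at col 0 lands with bottom-row=0; cleared 0 line(s) (total 0); column heights now [2 2 2 0 0], max=2
Drop 2: Z rot3 at col 0 lands with bottom-row=2; cleared 0 line(s) (total 0); column heights now [4 5 2 0 0], max=5
Drop 3: I rot1 at col 3 lands with bottom-row=0; cleared 0 line(s) (total 0); column heights now [4 5 2 4 0], max=5
Drop 4: S rot3 at col 2 lands with bottom-row=4; cleared 0 line(s) (total 0); column heights now [4 5 7 6 0], max=7
Drop 5: L rot2 at col 1 lands with bottom-row=6; cleared 0 line(s) (total 0); column heights now [4 8 8 8 0], max=8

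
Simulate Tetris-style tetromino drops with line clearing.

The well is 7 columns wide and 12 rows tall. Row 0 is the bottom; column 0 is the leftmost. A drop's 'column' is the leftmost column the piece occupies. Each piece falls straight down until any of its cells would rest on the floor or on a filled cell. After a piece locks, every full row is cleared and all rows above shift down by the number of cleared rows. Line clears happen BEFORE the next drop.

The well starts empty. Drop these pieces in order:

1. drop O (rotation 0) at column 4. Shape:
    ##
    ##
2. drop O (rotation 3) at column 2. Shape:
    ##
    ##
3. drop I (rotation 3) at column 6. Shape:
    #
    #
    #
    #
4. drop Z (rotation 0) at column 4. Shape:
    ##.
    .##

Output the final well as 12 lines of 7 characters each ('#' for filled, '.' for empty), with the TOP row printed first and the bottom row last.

Drop 1: O rot0 at col 4 lands with bottom-row=0; cleared 0 line(s) (total 0); column heights now [0 0 0 0 2 2 0], max=2
Drop 2: O rot3 at col 2 lands with bottom-row=0; cleared 0 line(s) (total 0); column heights now [0 0 2 2 2 2 0], max=2
Drop 3: I rot3 at col 6 lands with bottom-row=0; cleared 0 line(s) (total 0); column heights now [0 0 2 2 2 2 4], max=4
Drop 4: Z rot0 at col 4 lands with bottom-row=4; cleared 0 line(s) (total 0); column heights now [0 0 2 2 6 6 5], max=6

Answer: .......
.......
.......
.......
.......
.......
....##.
.....##
......#
......#
..#####
..#####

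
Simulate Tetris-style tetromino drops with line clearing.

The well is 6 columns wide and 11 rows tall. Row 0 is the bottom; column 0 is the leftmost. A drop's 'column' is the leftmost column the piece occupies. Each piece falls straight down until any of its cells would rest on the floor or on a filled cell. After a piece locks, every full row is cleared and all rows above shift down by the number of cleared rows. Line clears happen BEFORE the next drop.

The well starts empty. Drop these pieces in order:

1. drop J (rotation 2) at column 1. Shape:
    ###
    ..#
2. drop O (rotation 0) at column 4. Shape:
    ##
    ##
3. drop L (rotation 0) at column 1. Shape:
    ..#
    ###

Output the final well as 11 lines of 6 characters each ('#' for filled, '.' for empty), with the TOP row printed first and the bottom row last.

Answer: ......
......
......
......
......
......
......
...#..
.###..
.#####
...###

Derivation:
Drop 1: J rot2 at col 1 lands with bottom-row=0; cleared 0 line(s) (total 0); column heights now [0 2 2 2 0 0], max=2
Drop 2: O rot0 at col 4 lands with bottom-row=0; cleared 0 line(s) (total 0); column heights now [0 2 2 2 2 2], max=2
Drop 3: L rot0 at col 1 lands with bottom-row=2; cleared 0 line(s) (total 0); column heights now [0 3 3 4 2 2], max=4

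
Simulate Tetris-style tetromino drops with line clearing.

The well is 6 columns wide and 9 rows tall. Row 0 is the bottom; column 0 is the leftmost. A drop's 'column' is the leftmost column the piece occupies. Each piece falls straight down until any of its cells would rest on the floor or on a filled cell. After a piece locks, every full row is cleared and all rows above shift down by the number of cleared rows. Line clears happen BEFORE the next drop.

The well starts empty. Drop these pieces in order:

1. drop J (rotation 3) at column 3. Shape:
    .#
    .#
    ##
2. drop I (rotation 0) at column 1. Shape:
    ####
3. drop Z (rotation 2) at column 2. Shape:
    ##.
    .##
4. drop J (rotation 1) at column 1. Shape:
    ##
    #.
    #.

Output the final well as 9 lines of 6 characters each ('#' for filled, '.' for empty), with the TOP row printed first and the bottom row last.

Answer: ......
......
.##...
.###..
.#.##.
.####.
....#.
....#.
...##.

Derivation:
Drop 1: J rot3 at col 3 lands with bottom-row=0; cleared 0 line(s) (total 0); column heights now [0 0 0 1 3 0], max=3
Drop 2: I rot0 at col 1 lands with bottom-row=3; cleared 0 line(s) (total 0); column heights now [0 4 4 4 4 0], max=4
Drop 3: Z rot2 at col 2 lands with bottom-row=4; cleared 0 line(s) (total 0); column heights now [0 4 6 6 5 0], max=6
Drop 4: J rot1 at col 1 lands with bottom-row=4; cleared 0 line(s) (total 0); column heights now [0 7 7 6 5 0], max=7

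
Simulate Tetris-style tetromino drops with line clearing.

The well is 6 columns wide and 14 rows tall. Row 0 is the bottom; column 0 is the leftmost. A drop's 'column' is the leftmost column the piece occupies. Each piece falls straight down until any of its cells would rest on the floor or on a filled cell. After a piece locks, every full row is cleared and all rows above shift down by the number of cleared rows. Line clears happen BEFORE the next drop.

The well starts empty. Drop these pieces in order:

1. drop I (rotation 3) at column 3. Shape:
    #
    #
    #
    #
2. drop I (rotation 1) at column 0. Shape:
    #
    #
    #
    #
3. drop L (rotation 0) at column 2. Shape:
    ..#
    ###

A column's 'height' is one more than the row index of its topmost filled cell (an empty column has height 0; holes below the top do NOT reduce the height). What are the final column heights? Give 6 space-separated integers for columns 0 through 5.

Answer: 4 0 5 5 6 0

Derivation:
Drop 1: I rot3 at col 3 lands with bottom-row=0; cleared 0 line(s) (total 0); column heights now [0 0 0 4 0 0], max=4
Drop 2: I rot1 at col 0 lands with bottom-row=0; cleared 0 line(s) (total 0); column heights now [4 0 0 4 0 0], max=4
Drop 3: L rot0 at col 2 lands with bottom-row=4; cleared 0 line(s) (total 0); column heights now [4 0 5 5 6 0], max=6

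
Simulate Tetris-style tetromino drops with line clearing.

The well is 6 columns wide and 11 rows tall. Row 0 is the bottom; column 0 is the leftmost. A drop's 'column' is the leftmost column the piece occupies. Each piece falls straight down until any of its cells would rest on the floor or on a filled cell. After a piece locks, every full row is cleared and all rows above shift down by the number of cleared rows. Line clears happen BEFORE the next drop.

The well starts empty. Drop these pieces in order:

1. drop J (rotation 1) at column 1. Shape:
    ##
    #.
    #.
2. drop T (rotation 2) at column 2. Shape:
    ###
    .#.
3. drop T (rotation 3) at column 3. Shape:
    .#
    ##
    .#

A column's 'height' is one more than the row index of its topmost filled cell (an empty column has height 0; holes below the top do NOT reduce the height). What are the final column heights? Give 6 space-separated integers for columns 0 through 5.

Drop 1: J rot1 at col 1 lands with bottom-row=0; cleared 0 line(s) (total 0); column heights now [0 3 3 0 0 0], max=3
Drop 2: T rot2 at col 2 lands with bottom-row=2; cleared 0 line(s) (total 0); column heights now [0 3 4 4 4 0], max=4
Drop 3: T rot3 at col 3 lands with bottom-row=4; cleared 0 line(s) (total 0); column heights now [0 3 4 6 7 0], max=7

Answer: 0 3 4 6 7 0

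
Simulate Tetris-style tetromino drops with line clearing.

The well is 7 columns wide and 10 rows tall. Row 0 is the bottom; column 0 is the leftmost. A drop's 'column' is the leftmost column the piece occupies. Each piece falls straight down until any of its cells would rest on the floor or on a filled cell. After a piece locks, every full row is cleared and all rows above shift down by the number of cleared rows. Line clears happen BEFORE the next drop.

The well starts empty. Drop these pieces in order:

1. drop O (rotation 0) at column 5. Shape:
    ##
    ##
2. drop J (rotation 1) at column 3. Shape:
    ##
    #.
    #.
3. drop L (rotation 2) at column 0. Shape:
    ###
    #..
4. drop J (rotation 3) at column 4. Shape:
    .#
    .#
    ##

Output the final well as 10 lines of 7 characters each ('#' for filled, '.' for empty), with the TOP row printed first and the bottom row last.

Drop 1: O rot0 at col 5 lands with bottom-row=0; cleared 0 line(s) (total 0); column heights now [0 0 0 0 0 2 2], max=2
Drop 2: J rot1 at col 3 lands with bottom-row=0; cleared 0 line(s) (total 0); column heights now [0 0 0 3 3 2 2], max=3
Drop 3: L rot2 at col 0 lands with bottom-row=0; cleared 0 line(s) (total 0); column heights now [2 2 2 3 3 2 2], max=3
Drop 4: J rot3 at col 4 lands with bottom-row=3; cleared 0 line(s) (total 0); column heights now [2 2 2 3 4 6 2], max=6

Answer: .......
.......
.......
.......
.....#.
.....#.
....##.
...##..
####.##
#..#.##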